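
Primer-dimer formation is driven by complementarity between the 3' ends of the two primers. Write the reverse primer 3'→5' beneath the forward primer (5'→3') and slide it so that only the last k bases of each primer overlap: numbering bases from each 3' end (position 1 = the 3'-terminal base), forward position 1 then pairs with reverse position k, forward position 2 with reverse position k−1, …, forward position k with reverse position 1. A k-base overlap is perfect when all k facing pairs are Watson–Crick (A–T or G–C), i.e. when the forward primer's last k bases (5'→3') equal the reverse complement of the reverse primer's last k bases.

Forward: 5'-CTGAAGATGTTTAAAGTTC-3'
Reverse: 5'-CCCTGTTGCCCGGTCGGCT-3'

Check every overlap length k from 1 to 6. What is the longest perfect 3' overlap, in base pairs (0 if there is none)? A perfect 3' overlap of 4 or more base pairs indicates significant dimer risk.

Longest perfect overlap: 0 complementary base pairs; below the dimer-risk threshold (threshold 4).

Last 6 bases (5'→3') — forward …AAGTTC, reverse …TCGGCT.
Reverse complement of the reverse primer's last 6 bases: AGCCGA; its first k bases are the reverse complement of the reverse primer's last k bases, so a perfect k-base overlap needs the forward primer's last k bases to equal them.
Comparing (forward last k vs required): k=1: C vs A ✗; k=2: TC vs AG ✗; k=3: TTC vs AGC ✗; k=4: GTTC vs AGCC ✗; k=5: AGTTC vs AGCCG ✗; k=6: AAGTTC vs AGCCGA ✗.
No overlap length from 1 to 6 is perfect, so the longest perfect 3' overlap is 0.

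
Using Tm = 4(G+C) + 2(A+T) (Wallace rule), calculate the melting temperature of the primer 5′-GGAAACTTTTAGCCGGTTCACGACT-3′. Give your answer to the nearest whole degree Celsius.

74°C

Base counts: A=6, T=7, G=6, C=6 (length 25).
Tm = 2·(6+7) + 4·(6+6) = 2·13 + 4·12 = 26 + 48 = 74°C.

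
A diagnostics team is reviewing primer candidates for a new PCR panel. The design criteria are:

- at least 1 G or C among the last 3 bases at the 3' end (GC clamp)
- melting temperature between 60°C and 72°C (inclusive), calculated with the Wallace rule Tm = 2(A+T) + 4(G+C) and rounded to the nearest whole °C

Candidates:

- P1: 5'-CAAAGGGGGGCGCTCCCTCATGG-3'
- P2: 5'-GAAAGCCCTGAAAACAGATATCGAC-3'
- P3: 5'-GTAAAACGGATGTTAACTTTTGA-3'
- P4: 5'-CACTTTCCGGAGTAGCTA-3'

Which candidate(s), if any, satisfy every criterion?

P1 (23 nt, A=4 T=3 G=9 C=7): 3' end TGG has 2 G/C ✓; Tm = 2·7 + 4·16 = 78°C, outside 60–72°C ✗ — fails.
P2 (25 nt, A=11 T=3 G=5 C=6): 3' end GAC has 2 G/C ✓; Tm = 2·14 + 4·11 = 72°C ✓ — passes.
P3 (23 nt, A=8 T=8 G=5 C=2): 3' end TGA has 1 G/C ✓; Tm = 2·16 + 4·7 = 60°C ✓ — passes.
P4 (18 nt, A=4 T=5 G=4 C=5): 3' end CTA has 1 G/C ✓; Tm = 2·9 + 4·9 = 54°C, outside 60–72°C ✗ — fails.

P2 and P3.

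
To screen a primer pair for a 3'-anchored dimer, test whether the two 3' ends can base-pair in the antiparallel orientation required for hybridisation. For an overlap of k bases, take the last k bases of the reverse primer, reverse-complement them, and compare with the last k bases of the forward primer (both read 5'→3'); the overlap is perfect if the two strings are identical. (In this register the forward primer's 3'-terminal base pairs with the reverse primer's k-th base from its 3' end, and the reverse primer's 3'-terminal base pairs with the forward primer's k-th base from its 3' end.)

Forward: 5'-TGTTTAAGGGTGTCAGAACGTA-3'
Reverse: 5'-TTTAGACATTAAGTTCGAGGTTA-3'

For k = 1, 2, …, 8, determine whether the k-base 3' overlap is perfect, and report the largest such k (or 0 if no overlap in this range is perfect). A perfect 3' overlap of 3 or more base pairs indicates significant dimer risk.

Longest perfect overlap: 2 complementary base pairs; below the dimer-risk threshold (threshold 3).

Last 8 bases (5'→3') — forward …AGAACGTA, reverse …CGAGGTTA.
Reverse complement of the reverse primer's last 8 bases: TAACCTCG; its first k bases are the reverse complement of the reverse primer's last k bases, so a perfect k-base overlap needs the forward primer's last k bases to equal them.
Comparing (forward last k vs required): k=1: A vs T ✗; k=2: TA vs TA ✓; k=3: GTA vs TAA ✗; k=4: CGTA vs TAAC ✗; k=5: ACGTA vs TAACC ✗; k=6: AACGTA vs TAACCT ✗; k=7: GAACGTA vs TAACCTC ✗; k=8: AGAACGTA vs TAACCTCG ✗.
Only k = 2 is perfect, so the longest perfect 3' overlap is 2.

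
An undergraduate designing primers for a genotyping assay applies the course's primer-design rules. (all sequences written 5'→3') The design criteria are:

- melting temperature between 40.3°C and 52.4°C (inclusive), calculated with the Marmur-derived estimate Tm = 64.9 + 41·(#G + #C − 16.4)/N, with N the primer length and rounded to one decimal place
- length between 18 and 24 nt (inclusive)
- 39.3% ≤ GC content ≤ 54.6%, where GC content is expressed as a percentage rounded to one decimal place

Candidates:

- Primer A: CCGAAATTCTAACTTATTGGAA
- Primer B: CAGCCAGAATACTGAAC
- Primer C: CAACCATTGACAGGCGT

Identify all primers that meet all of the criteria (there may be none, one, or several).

None of the candidates satisfy all criteria.

Primer A (22 nt, A=8 T=7 G=3 C=4): Tm = 64.9 + 41·(7 − 16.4)/22 = 47.4°C ✓; length 22 ✓; GC 7/22 = 31.8%, outside 39.3–54.6% ✗ — fails.
Primer B (17 nt, A=7 T=2 G=3 C=5): Tm = 64.9 + 41·(8 − 16.4)/17 = 44.6°C ✓; length 17, outside 18–24 ✗; GC 8/17 = 47.1% ✓ — fails.
Primer C (17 nt, A=5 T=3 G=4 C=5): Tm = 64.9 + 41·(9 − 16.4)/17 = 47.1°C ✓; length 17, outside 18–24 ✗; GC 9/17 = 52.9% ✓ — fails.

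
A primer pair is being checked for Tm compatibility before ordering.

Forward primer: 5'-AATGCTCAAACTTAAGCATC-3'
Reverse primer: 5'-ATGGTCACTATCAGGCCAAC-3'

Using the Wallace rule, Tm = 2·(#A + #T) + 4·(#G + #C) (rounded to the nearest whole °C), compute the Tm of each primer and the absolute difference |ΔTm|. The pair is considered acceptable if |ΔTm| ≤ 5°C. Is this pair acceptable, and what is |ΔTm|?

Forward: A=8 T=5 G=2 C=5 → Tm = 2·13 + 4·7 = 54°C.
Reverse: A=6 T=4 G=4 C=6 → Tm = 2·10 + 4·10 = 60°C.
|ΔTm| = |54 − 60| = 6°C, > 5°C.

|ΔTm| = 6°C; the pair is not acceptable.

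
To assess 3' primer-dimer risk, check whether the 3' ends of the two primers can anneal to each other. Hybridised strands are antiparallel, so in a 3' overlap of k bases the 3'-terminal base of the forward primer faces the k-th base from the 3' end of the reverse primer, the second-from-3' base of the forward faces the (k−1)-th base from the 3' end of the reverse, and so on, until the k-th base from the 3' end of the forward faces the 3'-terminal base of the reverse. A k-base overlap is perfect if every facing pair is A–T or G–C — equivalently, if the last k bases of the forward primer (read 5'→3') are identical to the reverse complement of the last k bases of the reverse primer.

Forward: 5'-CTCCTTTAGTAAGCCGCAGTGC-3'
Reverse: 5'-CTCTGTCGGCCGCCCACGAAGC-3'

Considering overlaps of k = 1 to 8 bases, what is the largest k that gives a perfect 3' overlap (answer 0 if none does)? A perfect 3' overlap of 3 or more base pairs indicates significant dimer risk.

Longest perfect overlap: 2 complementary base pairs; below the dimer-risk threshold (threshold 3).

Last 8 bases (5'→3') — forward …CGCAGTGC, reverse …CACGAAGC.
Reverse complement of the reverse primer's last 8 bases: GCTTCGTG; its first k bases are the reverse complement of the reverse primer's last k bases, so a perfect k-base overlap needs the forward primer's last k bases to equal them.
Comparing (forward last k vs required): k=1: C vs G ✗; k=2: GC vs GC ✓; k=3: TGC vs GCT ✗; k=4: GTGC vs GCTT ✗; k=5: AGTGC vs GCTTC ✗; k=6: CAGTGC vs GCTTCG ✗; k=7: GCAGTGC vs GCTTCGT ✗; k=8: CGCAGTGC vs GCTTCGTG ✗.
Only k = 2 is perfect, so the longest perfect 3' overlap is 2.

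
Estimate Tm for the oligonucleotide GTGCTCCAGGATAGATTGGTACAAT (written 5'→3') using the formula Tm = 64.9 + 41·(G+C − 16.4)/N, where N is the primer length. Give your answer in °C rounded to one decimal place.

Base counts: A=7, T=7, G=7, C=4; G+C = 11, N = 25.
Tm = 64.9 + 41·(11 − 16.4)/25 = 64.9 + -221.40/25 = 56.0°C.

56.0°C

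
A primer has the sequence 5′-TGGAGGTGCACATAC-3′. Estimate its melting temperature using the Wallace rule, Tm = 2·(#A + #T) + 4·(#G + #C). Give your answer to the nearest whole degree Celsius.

46°C

Base counts: A=4, T=3, G=5, C=3 (length 15).
Tm = 2·(4+3) + 4·(5+3) = 2·7 + 4·8 = 14 + 32 = 46°C.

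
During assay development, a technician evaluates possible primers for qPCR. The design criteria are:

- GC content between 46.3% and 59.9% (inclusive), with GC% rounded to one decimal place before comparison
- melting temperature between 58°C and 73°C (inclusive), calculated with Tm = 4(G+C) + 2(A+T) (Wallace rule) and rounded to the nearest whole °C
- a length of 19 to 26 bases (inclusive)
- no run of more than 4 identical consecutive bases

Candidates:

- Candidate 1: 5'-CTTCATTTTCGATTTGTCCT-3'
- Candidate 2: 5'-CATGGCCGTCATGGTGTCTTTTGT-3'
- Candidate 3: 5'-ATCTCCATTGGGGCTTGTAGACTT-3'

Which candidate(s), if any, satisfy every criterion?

Candidate 2 only.

Candidate 1 (20 nt, A=2 T=11 G=2 C=5): GC 7/20 = 35.0%, outside 46.3–59.9% ✗; Tm = 2·13 + 4·7 = 54°C, outside 58–73°C ✗; length 20 ✓; longest run = 4 ✓ — fails.
Candidate 2 (24 nt, A=2 T=10 G=7 C=5): GC 12/24 = 50.0% ✓; Tm = 2·12 + 4·12 = 72°C ✓; length 24 ✓; longest run = 4 ✓ — passes.
Candidate 3 (24 nt, A=4 T=9 G=6 C=5): GC 11/24 = 45.8%, outside 46.3–59.9% ✗; Tm = 2·13 + 4·11 = 70°C ✓; length 24 ✓; longest run = 4 ✓ — fails.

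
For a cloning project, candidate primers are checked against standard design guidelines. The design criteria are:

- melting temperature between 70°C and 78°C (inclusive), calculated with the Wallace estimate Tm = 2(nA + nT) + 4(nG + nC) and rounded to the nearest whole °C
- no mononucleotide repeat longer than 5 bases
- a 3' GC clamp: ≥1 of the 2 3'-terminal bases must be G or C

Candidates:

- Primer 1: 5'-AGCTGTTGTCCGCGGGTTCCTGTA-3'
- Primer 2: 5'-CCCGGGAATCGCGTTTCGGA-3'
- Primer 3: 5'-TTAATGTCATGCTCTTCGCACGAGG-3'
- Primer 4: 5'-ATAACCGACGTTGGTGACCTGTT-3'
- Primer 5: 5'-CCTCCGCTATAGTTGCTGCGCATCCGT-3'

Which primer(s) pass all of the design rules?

Primer 3 only.

Primer 1 (24 nt, A=2 T=8 G=8 C=6): Tm = 2·10 + 4·14 = 76°C ✓; longest run = 3 ✓; 3' end TA has 0 G/C, need ≥1 ✗ — fails.
Primer 2 (20 nt, A=3 T=4 G=7 C=6): Tm = 2·7 + 4·13 = 66°C, outside 70–78°C ✗; longest run = 3 ✓; 3' end GA has 1 G/C ✓ — fails.
Primer 3 (25 nt, A=5 T=8 G=6 C=6): Tm = 2·13 + 4·12 = 74°C ✓; longest run = 2 ✓; 3' end GG has 2 G/C ✓ — passes.
Primer 4 (23 nt, A=5 T=7 G=6 C=5): Tm = 2·12 + 4·11 = 68°C, outside 70–78°C ✗; longest run = 2 ✓; 3' end TT has 0 G/C, need ≥1 ✗ — fails.
Primer 5 (27 nt, A=3 T=8 G=6 C=10): Tm = 2·11 + 4·16 = 86°C, outside 70–78°C ✗; longest run = 2 ✓; 3' end GT has 1 G/C ✓ — fails.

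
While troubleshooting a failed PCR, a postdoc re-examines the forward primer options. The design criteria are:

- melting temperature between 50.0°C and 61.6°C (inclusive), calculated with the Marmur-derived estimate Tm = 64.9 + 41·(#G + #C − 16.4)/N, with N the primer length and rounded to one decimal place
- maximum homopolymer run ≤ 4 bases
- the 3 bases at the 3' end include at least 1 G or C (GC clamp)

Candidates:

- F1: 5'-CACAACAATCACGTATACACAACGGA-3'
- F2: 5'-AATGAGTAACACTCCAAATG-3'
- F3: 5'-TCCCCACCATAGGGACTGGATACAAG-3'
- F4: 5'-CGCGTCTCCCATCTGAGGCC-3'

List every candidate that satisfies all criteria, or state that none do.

F1 (26 nt, A=12 T=3 G=3 C=8): Tm = 64.9 + 41·(11 − 16.4)/26 = 56.4°C ✓; longest run = 2 ✓; 3' end GGA has 2 G/C ✓ — passes.
F2 (20 nt, A=9 T=4 G=3 C=4): Tm = 64.9 + 41·(7 − 16.4)/20 = 45.6°C, outside 50.0–61.6°C ✗; longest run = 3 ✓; 3' end ATG has 1 G/C ✓ — fails.
F3 (26 nt, A=8 T=4 G=6 C=8): Tm = 64.9 + 41·(14 − 16.4)/26 = 61.1°C ✓; longest run = 4 ✓; 3' end AAG has 1 G/C ✓ — passes.
F4 (20 nt, A=2 T=4 G=5 C=9): Tm = 64.9 + 41·(14 − 16.4)/20 = 60.0°C ✓; longest run = 3 ✓; 3' end GCC has 3 G/C ✓ — passes.

F1, F3 and F4.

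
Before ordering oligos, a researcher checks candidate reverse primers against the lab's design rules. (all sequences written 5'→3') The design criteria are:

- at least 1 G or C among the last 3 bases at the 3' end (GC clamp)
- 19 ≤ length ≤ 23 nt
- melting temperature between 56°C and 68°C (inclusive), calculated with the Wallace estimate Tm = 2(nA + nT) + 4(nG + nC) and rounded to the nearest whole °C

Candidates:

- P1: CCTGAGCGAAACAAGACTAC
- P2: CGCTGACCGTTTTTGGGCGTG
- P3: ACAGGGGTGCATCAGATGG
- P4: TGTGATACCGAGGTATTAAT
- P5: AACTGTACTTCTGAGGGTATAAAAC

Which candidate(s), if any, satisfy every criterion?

P1, P2 and P3.

P1 (20 nt, A=8 T=2 G=4 C=6): 3' end TAC has 1 G/C ✓; length 20 ✓; Tm = 2·10 + 4·10 = 60°C ✓ — passes.
P2 (21 nt, A=1 T=7 G=8 C=5): 3' end GTG has 2 G/C ✓; length 21 ✓; Tm = 2·8 + 4·13 = 68°C ✓ — passes.
P3 (19 nt, A=5 T=3 G=8 C=3): 3' end TGG has 2 G/C ✓; length 19 ✓; Tm = 2·8 + 4·11 = 60°C ✓ — passes.
P4 (20 nt, A=6 T=7 G=5 C=2): 3' end AAT has 0 G/C, need ≥1 ✗; length 20 ✓; Tm = 2·13 + 4·7 = 54°C, outside 56–68°C ✗ — fails.
P5 (25 nt, A=9 T=7 G=5 C=4): 3' end AAC has 1 G/C ✓; length 25, outside 19–23 ✗; Tm = 2·16 + 4·9 = 68°C ✓ — fails.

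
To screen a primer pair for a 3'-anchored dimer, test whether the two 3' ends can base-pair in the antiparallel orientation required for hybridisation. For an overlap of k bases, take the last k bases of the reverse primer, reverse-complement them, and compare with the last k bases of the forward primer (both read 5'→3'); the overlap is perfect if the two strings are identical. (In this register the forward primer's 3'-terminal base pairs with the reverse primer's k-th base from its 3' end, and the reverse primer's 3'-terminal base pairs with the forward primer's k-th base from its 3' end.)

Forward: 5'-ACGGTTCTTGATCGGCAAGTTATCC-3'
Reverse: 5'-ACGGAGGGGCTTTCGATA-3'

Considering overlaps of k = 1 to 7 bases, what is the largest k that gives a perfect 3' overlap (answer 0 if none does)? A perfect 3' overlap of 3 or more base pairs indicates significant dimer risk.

Longest perfect overlap: 0 complementary base pairs; below the dimer-risk threshold (threshold 3).

Last 7 bases (5'→3') — forward …GTTATCC, reverse …TTCGATA.
Reverse complement of the reverse primer's last 7 bases: TATCGAA; its first k bases are the reverse complement of the reverse primer's last k bases, so a perfect k-base overlap needs the forward primer's last k bases to equal them.
Comparing (forward last k vs required): k=1: C vs T ✗; k=2: CC vs TA ✗; k=3: TCC vs TAT ✗; k=4: ATCC vs TATC ✗; k=5: TATCC vs TATCG ✗; k=6: TTATCC vs TATCGA ✗; k=7: GTTATCC vs TATCGAA ✗.
No overlap length from 1 to 7 is perfect, so the longest perfect 3' overlap is 0.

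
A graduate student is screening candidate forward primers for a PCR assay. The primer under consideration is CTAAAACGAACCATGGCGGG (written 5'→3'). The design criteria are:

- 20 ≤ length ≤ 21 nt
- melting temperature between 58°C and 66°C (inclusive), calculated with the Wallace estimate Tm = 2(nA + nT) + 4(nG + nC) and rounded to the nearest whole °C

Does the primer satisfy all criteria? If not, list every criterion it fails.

Base counts: A=7, T=2, G=6, C=5 (length 20).
length: length 20 ✓
Tm: Tm = 2·9 + 4·11 = 62°C ✓

Meets all criteria.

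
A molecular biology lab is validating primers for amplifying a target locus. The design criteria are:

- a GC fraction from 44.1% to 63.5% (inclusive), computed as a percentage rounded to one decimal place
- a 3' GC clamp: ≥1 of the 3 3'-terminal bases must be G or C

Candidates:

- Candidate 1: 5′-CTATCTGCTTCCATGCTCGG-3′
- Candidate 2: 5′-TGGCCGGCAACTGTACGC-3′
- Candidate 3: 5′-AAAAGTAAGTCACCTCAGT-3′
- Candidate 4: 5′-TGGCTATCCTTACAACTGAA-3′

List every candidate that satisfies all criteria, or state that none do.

Candidate 1 only.

Candidate 1 (20 nt, A=2 T=7 G=4 C=7): GC 11/20 = 55.0% ✓; 3' end CGG has 3 G/C ✓ — passes.
Candidate 2 (18 nt, A=3 T=3 G=6 C=6): GC 12/18 = 66.7%, outside 44.1–63.5% ✗; 3' end CGC has 3 G/C ✓ — fails.
Candidate 3 (19 nt, A=8 T=4 G=3 C=4): GC 7/19 = 36.8%, outside 44.1–63.5% ✗; 3' end AGT has 1 G/C ✓ — fails.
Candidate 4 (20 nt, A=6 T=6 G=3 C=5): GC 8/20 = 40.0%, outside 44.1–63.5% ✗; 3' end GAA has 1 G/C ✓ — fails.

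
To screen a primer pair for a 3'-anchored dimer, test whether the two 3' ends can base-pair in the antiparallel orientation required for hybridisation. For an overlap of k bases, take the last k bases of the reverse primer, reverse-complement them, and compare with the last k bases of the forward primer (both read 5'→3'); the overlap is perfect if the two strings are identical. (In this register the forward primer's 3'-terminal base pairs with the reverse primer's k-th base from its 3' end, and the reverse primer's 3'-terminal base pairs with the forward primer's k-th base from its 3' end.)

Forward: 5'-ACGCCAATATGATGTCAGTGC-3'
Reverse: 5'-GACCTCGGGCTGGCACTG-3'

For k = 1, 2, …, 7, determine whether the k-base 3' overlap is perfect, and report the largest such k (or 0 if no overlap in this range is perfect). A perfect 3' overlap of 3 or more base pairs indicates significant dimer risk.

Last 7 bases (5'→3') — forward …TCAGTGC, reverse …GGCACTG.
Reverse complement of the reverse primer's last 7 bases: CAGTGCC; its first k bases are the reverse complement of the reverse primer's last k bases, so a perfect k-base overlap needs the forward primer's last k bases to equal them.
Comparing (forward last k vs required): k=1: C vs C ✓; k=2: GC vs CA ✗; k=3: TGC vs CAG ✗; k=4: GTGC vs CAGT ✗; k=5: AGTGC vs CAGTG ✗; k=6: CAGTGC vs CAGTGC ✓; k=7: TCAGTGC vs CAGTGCC ✗.
Perfect overlaps at k = 1, 6; the largest is 6.

Longest perfect overlap: 6 complementary base pairs; significant dimer risk (threshold 3).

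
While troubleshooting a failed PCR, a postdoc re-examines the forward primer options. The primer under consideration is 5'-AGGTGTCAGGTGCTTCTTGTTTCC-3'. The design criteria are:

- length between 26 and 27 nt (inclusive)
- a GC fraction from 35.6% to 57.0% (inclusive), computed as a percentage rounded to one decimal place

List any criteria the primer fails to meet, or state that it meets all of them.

Base counts: A=2, T=10, G=7, C=5 (length 24).
length: length 24, outside 26–27 ✗
GC content: GC 12/24 = 50.0% ✓

Fails: length.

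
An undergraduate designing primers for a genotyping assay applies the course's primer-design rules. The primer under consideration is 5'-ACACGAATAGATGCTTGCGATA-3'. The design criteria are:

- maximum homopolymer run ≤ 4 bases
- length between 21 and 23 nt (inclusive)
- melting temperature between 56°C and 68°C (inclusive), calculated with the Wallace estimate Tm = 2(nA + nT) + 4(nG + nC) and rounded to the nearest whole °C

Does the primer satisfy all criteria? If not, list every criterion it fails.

Meets all criteria.

Base counts: A=8, T=5, G=5, C=4 (length 22).
homopolymer run: longest run = 2 ✓
length: length 22 ✓
Tm: Tm = 2·13 + 4·9 = 62°C ✓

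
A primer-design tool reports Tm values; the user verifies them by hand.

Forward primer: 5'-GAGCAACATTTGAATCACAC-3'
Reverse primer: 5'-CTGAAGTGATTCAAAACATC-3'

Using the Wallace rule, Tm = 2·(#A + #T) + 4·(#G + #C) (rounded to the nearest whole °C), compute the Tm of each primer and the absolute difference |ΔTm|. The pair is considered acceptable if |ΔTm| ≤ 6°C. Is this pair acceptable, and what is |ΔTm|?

|ΔTm| = 2°C; the pair is acceptable.

Forward: A=8 T=4 G=3 C=5 → Tm = 2·12 + 4·8 = 56°C.
Reverse: A=8 T=5 G=3 C=4 → Tm = 2·13 + 4·7 = 54°C.
|ΔTm| = |56 − 54| = 2°C, ≤ 6°C.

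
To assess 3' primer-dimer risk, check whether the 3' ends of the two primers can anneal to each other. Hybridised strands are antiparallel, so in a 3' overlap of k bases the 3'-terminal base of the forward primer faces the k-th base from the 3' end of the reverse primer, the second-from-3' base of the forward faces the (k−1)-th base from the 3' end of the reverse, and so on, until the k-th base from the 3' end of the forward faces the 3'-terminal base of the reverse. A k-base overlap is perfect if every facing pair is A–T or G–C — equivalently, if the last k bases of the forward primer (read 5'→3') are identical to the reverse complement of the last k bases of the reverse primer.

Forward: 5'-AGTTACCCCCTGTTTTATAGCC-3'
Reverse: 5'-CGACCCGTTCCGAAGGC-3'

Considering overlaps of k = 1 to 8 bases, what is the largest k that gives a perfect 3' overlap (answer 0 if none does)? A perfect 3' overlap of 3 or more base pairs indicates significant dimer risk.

Last 8 bases (5'→3') — forward …TTATAGCC, reverse …CCGAAGGC.
Reverse complement of the reverse primer's last 8 bases: GCCTTCGG; its first k bases are the reverse complement of the reverse primer's last k bases, so a perfect k-base overlap needs the forward primer's last k bases to equal them.
Comparing (forward last k vs required): k=1: C vs G ✗; k=2: CC vs GC ✗; k=3: GCC vs GCC ✓; k=4: AGCC vs GCCT ✗; k=5: TAGCC vs GCCTT ✗; k=6: ATAGCC vs GCCTTC ✗; k=7: TATAGCC vs GCCTTCG ✗; k=8: TTATAGCC vs GCCTTCGG ✗.
Only k = 3 is perfect, so the longest perfect 3' overlap is 3.

Longest perfect overlap: 3 complementary base pairs; significant dimer risk (threshold 3).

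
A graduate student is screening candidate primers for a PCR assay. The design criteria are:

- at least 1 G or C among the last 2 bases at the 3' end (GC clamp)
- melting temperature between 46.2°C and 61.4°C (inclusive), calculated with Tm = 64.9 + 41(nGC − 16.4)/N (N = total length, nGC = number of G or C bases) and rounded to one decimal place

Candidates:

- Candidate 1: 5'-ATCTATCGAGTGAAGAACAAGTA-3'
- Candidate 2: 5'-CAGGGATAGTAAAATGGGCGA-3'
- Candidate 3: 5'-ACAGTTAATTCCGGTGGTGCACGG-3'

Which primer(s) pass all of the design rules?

Candidate 2 and Candidate 3.

Candidate 1 (23 nt, A=10 T=5 G=5 C=3): 3' end TA has 0 G/C, need ≥1 ✗; Tm = 64.9 + 41·(8 − 16.4)/23 = 49.9°C ✓ — fails.
Candidate 2 (21 nt, A=8 T=3 G=8 C=2): 3' end GA has 1 G/C ✓; Tm = 64.9 + 41·(10 − 16.4)/21 = 52.4°C ✓ — passes.
Candidate 3 (24 nt, A=5 T=6 G=8 C=5): 3' end GG has 2 G/C ✓; Tm = 64.9 + 41·(13 − 16.4)/24 = 59.1°C ✓ — passes.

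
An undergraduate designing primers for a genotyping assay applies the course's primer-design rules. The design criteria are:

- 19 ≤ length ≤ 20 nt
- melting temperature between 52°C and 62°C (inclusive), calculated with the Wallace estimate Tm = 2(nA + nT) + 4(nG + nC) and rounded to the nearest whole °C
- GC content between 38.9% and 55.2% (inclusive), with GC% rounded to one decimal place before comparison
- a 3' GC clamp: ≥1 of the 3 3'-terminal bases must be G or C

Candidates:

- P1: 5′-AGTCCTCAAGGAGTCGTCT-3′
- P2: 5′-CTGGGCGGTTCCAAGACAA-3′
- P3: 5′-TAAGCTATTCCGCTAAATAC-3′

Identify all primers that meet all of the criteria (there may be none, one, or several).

P1 (19 nt, A=4 T=5 G=5 C=5): length 19 ✓; Tm = 2·9 + 4·10 = 58°C ✓; GC 10/19 = 52.6% ✓; 3' end TCT has 1 G/C ✓ — passes.
P2 (19 nt, A=5 T=3 G=6 C=5): length 19 ✓; Tm = 2·8 + 4·11 = 60°C ✓; GC 11/19 = 57.9%, outside 38.9–55.2% ✗; 3' end CAA has 1 G/C ✓ — fails.
P3 (20 nt, A=7 T=6 G=2 C=5): length 20 ✓; Tm = 2·13 + 4·7 = 54°C ✓; GC 7/20 = 35.0%, outside 38.9–55.2% ✗; 3' end TAC has 1 G/C ✓ — fails.

P1 only.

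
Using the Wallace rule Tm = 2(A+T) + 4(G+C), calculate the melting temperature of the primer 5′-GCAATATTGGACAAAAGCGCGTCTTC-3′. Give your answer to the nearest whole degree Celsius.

76°C

Base counts: A=8, T=6, G=6, C=6 (length 26).
Tm = 2·(8+6) + 4·(6+6) = 2·14 + 4·12 = 28 + 48 = 76°C.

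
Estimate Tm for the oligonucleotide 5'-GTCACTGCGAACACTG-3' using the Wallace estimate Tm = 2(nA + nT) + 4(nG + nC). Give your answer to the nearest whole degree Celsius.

50°C

Base counts: A=4, T=3, G=4, C=5 (length 16).
Tm = 2·(4+3) + 4·(4+5) = 2·7 + 4·9 = 14 + 36 = 50°C.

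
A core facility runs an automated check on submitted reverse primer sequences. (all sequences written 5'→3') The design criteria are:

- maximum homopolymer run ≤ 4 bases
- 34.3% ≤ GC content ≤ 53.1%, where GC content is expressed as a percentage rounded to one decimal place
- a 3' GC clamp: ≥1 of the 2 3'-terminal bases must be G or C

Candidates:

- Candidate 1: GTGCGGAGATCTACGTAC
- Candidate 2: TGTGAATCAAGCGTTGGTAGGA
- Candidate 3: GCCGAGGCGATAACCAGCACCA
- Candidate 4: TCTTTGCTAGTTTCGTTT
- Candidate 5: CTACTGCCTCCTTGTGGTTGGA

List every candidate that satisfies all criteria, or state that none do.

Candidate 1 (18 nt, A=4 T=4 G=6 C=4): longest run = 2 ✓; GC 10/18 = 55.6%, outside 34.3–53.1% ✗; 3' end AC has 1 G/C ✓ — fails.
Candidate 2 (22 nt, A=6 T=6 G=8 C=2): longest run = 2 ✓; GC 10/22 = 45.5% ✓; 3' end GA has 1 G/C ✓ — passes.
Candidate 3 (22 nt, A=7 T=1 G=6 C=8): longest run = 2 ✓; GC 14/22 = 63.6%, outside 34.3–53.1% ✗; 3' end CA has 1 G/C ✓ — fails.
Candidate 4 (18 nt, A=1 T=11 G=3 C=3): longest run = 3 ✓; GC 6/18 = 33.3%, outside 34.3–53.1% ✗; 3' end TT has 0 G/C, need ≥1 ✗ — fails.
Candidate 5 (22 nt, A=2 T=8 G=6 C=6): longest run = 2 ✓; GC 12/22 = 54.5%, outside 34.3–53.1% ✗; 3' end GA has 1 G/C ✓ — fails.

Candidate 2 only.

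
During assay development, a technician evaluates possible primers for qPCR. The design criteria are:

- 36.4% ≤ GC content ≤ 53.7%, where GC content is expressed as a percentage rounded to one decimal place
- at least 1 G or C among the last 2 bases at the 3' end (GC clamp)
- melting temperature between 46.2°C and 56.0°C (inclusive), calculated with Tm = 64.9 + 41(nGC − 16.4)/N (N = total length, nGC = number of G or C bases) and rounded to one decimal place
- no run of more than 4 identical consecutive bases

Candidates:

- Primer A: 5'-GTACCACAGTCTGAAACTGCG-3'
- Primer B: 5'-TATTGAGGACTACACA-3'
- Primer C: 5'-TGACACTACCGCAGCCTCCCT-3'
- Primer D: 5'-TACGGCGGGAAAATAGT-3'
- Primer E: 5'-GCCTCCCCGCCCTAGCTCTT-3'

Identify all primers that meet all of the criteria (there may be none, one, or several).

Primer A only.

Primer A (21 nt, A=6 T=4 G=5 C=6): GC 11/21 = 52.4% ✓; 3' end CG has 2 G/C ✓; Tm = 64.9 + 41·(11 − 16.4)/21 = 54.4°C ✓; longest run = 3 ✓ — passes.
Primer B (16 nt, A=6 T=4 G=3 C=3): GC 6/16 = 37.5% ✓; 3' end CA has 1 G/C ✓; Tm = 64.9 + 41·(6 − 16.4)/16 = 38.3°C, outside 46.2–56.0°C ✗; longest run = 2 ✓ — fails.
Primer C (21 nt, A=4 T=4 G=3 C=10): GC 13/21 = 61.9%, outside 36.4–53.7% ✗; 3' end CT has 1 G/C ✓; Tm = 64.9 + 41·(13 − 16.4)/21 = 58.3°C, outside 46.2–56.0°C ✗; longest run = 3 ✓ — fails.
Primer D (17 nt, A=6 T=3 G=6 C=2): GC 8/17 = 47.1% ✓; 3' end GT has 1 G/C ✓; Tm = 64.9 + 41·(8 − 16.4)/17 = 44.6°C, outside 46.2–56.0°C ✗; longest run = 4 ✓ — fails.
Primer E (20 nt, A=1 T=5 G=3 C=11): GC 14/20 = 70.0%, outside 36.4–53.7% ✗; 3' end TT has 0 G/C, need ≥1 ✗; Tm = 64.9 + 41·(14 − 16.4)/20 = 60.0°C, outside 46.2–56.0°C ✗; longest run = 4 ✓ — fails.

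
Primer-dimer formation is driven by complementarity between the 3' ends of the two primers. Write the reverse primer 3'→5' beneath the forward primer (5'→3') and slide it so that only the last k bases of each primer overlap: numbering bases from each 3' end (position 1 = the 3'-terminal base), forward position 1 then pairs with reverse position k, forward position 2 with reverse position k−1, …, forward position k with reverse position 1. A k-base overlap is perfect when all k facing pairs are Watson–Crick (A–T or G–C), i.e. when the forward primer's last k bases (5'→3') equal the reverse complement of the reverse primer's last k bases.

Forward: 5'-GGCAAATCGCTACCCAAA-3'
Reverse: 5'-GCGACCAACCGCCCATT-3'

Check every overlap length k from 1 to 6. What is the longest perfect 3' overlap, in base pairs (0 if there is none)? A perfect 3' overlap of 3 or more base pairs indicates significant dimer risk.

Longest perfect overlap: 2 complementary base pairs; below the dimer-risk threshold (threshold 3).

Last 6 bases (5'→3') — forward …CCCAAA, reverse …CCCATT.
Reverse complement of the reverse primer's last 6 bases: AATGGG; its first k bases are the reverse complement of the reverse primer's last k bases, so a perfect k-base overlap needs the forward primer's last k bases to equal them.
Comparing (forward last k vs required): k=1: A vs A ✓; k=2: AA vs AA ✓; k=3: AAA vs AAT ✗; k=4: CAAA vs AATG ✗; k=5: CCAAA vs AATGG ✗; k=6: CCCAAA vs AATGGG ✗.
Perfect overlaps at k = 1, 2; the largest is 2.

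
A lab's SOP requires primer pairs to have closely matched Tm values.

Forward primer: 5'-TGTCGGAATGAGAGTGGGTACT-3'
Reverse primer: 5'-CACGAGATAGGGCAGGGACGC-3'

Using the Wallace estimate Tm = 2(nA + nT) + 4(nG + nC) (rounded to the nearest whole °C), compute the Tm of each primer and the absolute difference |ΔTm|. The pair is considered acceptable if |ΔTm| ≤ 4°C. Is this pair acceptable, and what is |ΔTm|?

|ΔTm| = 4°C; the pair is acceptable.

Forward: A=5 T=6 G=9 C=2 → Tm = 2·11 + 4·11 = 66°C.
Reverse: A=6 T=1 G=9 C=5 → Tm = 2·7 + 4·14 = 70°C.
|ΔTm| = |66 − 70| = 4°C, ≤ 4°C.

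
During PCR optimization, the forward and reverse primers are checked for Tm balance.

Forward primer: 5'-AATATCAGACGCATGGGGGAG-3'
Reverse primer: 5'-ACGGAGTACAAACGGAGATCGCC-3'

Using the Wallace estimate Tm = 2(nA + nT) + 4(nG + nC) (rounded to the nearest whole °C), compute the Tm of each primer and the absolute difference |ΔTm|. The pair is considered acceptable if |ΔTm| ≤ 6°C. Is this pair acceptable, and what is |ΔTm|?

|ΔTm| = 8°C; the pair is not acceptable.

Forward: A=7 T=3 G=8 C=3 → Tm = 2·10 + 4·11 = 64°C.
Reverse: A=8 T=2 G=7 C=6 → Tm = 2·10 + 4·13 = 72°C.
|ΔTm| = |64 − 72| = 8°C, > 6°C.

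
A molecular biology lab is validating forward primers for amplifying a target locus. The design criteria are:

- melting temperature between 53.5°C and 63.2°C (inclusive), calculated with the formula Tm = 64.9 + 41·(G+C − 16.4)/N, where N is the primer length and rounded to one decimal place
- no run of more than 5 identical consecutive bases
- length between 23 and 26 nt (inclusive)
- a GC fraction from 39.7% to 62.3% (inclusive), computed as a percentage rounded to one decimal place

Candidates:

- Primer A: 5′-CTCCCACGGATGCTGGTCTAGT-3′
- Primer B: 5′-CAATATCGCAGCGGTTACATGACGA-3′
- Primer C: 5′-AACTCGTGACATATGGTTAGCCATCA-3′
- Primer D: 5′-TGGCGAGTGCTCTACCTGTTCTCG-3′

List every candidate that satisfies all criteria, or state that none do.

Primer B, Primer C and Primer D.

Primer A (22 nt, A=3 T=6 G=6 C=7): Tm = 64.9 + 41·(13 − 16.4)/22 = 58.6°C ✓; longest run = 3 ✓; length 22, outside 23–26 ✗; GC 13/22 = 59.1% ✓ — fails.
Primer B (25 nt, A=8 T=5 G=6 C=6): Tm = 64.9 + 41·(12 − 16.4)/25 = 57.7°C ✓; longest run = 2 ✓; length 25 ✓; GC 12/25 = 48.0% ✓ — passes.
Primer C (26 nt, A=8 T=7 G=5 C=6): Tm = 64.9 + 41·(11 − 16.4)/26 = 56.4°C ✓; longest run = 2 ✓; length 26 ✓; GC 11/26 = 42.3% ✓ — passes.
Primer D (24 nt, A=2 T=8 G=7 C=7): Tm = 64.9 + 41·(14 − 16.4)/24 = 60.8°C ✓; longest run = 2 ✓; length 24 ✓; GC 14/24 = 58.3% ✓ — passes.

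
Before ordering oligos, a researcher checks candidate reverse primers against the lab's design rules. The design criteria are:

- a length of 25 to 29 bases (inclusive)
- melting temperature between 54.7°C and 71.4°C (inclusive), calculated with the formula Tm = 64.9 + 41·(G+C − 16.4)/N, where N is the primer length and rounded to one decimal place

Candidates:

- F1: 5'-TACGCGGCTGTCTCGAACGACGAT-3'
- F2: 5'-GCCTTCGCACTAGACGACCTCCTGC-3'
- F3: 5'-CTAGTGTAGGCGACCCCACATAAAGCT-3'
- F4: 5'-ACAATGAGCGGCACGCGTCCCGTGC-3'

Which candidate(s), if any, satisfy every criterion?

F2, F3 and F4.

F1 (24 nt, A=5 T=5 G=7 C=7): length 24, outside 25–29 ✗; Tm = 64.9 + 41·(14 − 16.4)/24 = 60.8°C ✓ — fails.
F2 (25 nt, A=4 T=5 G=5 C=11): length 25 ✓; Tm = 64.9 + 41·(16 − 16.4)/25 = 64.2°C ✓ — passes.
F3 (27 nt, A=8 T=5 G=6 C=8): length 27 ✓; Tm = 64.9 + 41·(14 − 16.4)/27 = 61.3°C ✓ — passes.
F4 (25 nt, A=5 T=3 G=8 C=9): length 25 ✓; Tm = 64.9 + 41·(17 − 16.4)/25 = 65.9°C ✓ — passes.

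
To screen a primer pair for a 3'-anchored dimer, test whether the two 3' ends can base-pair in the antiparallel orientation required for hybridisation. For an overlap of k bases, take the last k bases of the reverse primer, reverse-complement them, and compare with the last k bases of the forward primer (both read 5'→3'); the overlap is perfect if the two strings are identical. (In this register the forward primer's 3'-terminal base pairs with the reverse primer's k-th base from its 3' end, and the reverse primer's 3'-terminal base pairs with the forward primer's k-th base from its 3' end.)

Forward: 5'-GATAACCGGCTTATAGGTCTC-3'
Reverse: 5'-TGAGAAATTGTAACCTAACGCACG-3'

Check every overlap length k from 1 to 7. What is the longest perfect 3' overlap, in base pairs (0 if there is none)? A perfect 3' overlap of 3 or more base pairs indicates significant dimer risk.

Longest perfect overlap: 1 complementary base pair; below the dimer-risk threshold (threshold 3).

Last 7 bases (5'→3') — forward …AGGTCTC, reverse …ACGCACG.
Reverse complement of the reverse primer's last 7 bases: CGTGCGT; its first k bases are the reverse complement of the reverse primer's last k bases, so a perfect k-base overlap needs the forward primer's last k bases to equal them.
Comparing (forward last k vs required): k=1: C vs C ✓; k=2: TC vs CG ✗; k=3: CTC vs CGT ✗; k=4: TCTC vs CGTG ✗; k=5: GTCTC vs CGTGC ✗; k=6: GGTCTC vs CGTGCG ✗; k=7: AGGTCTC vs CGTGCGT ✗.
Only k = 1 is perfect, so the longest perfect 3' overlap is 1.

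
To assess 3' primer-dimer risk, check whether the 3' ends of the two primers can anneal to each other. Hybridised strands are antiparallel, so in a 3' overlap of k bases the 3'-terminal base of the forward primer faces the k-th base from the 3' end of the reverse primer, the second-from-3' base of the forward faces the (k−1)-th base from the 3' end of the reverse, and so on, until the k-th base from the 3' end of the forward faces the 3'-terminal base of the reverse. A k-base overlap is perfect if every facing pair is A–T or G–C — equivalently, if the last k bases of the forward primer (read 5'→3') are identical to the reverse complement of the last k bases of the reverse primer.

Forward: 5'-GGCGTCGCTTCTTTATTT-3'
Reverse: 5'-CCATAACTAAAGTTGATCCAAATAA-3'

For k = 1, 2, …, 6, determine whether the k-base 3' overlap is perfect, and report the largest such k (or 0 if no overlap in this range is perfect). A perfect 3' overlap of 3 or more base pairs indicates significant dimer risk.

Last 6 bases (5'→3') — forward …TTATTT, reverse …AAATAA.
Reverse complement of the reverse primer's last 6 bases: TTATTT; its first k bases are the reverse complement of the reverse primer's last k bases, so a perfect k-base overlap needs the forward primer's last k bases to equal them.
Comparing (forward last k vs required): k=1: T vs T ✓; k=2: TT vs TT ✓; k=3: TTT vs TTA ✗; k=4: ATTT vs TTAT ✗; k=5: TATTT vs TTATT ✗; k=6: TTATTT vs TTATTT ✓.
Perfect overlaps at k = 1, 2, 6; the largest is 6.

Longest perfect overlap: 6 complementary base pairs; significant dimer risk (threshold 3).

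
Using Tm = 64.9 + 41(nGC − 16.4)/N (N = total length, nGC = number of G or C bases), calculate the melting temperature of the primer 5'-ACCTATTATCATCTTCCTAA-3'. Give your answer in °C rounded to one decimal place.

43.6°C

Base counts: A=6, T=8, G=0, C=6; G+C = 6, N = 20.
Tm = 64.9 + 41·(6 − 16.4)/20 = 64.9 + -426.40/20 = 43.6°C.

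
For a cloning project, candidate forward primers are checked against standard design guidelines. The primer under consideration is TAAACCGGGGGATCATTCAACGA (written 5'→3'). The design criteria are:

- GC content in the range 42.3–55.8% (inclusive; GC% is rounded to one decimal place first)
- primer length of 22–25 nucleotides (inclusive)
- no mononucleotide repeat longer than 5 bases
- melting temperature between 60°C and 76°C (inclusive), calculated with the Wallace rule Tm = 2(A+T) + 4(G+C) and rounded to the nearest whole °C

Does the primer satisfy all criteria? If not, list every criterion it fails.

Base counts: A=8, T=4, G=6, C=5 (length 23).
GC content: GC 11/23 = 47.8% ✓
length: length 23 ✓
homopolymer run: longest run = 5 ✓
Tm: Tm = 2·12 + 4·11 = 68°C ✓

Meets all criteria.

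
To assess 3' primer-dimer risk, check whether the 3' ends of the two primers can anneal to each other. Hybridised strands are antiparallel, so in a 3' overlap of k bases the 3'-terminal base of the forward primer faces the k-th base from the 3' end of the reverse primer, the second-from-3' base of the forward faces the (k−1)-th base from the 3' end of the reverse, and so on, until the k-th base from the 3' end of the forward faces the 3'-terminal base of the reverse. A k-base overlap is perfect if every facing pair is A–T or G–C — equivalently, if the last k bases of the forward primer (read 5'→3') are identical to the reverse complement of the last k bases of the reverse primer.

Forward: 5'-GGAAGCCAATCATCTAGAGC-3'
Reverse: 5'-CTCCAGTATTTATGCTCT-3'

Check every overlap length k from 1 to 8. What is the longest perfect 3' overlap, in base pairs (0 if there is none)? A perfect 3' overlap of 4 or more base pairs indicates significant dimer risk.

Longest perfect overlap: 5 complementary base pairs; significant dimer risk (threshold 4).

Last 8 bases (5'→3') — forward …TCTAGAGC, reverse …TATGCTCT.
Reverse complement of the reverse primer's last 8 bases: AGAGCATA; its first k bases are the reverse complement of the reverse primer's last k bases, so a perfect k-base overlap needs the forward primer's last k bases to equal them.
Comparing (forward last k vs required): k=1: C vs A ✗; k=2: GC vs AG ✗; k=3: AGC vs AGA ✗; k=4: GAGC vs AGAG ✗; k=5: AGAGC vs AGAGC ✓; k=6: TAGAGC vs AGAGCA ✗; k=7: CTAGAGC vs AGAGCAT ✗; k=8: TCTAGAGC vs AGAGCATA ✗.
Only k = 5 is perfect, so the longest perfect 3' overlap is 5.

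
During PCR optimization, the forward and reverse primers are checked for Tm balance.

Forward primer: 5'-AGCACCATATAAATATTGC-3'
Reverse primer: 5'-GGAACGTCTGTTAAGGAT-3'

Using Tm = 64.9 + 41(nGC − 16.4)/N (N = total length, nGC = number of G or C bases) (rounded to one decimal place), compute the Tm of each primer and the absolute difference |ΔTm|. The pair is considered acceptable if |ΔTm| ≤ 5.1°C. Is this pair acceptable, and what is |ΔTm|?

Forward: G+C = 6, N = 19 → Tm = 64.9 + 41·(6 − 16.4)/19 = 42.5°C.
Reverse: G+C = 8, N = 18 → Tm = 64.9 + 41·(8 − 16.4)/18 = 45.8°C.
|ΔTm| = |42.5 − 45.8| = 3.3°C, ≤ 5.1°C.

|ΔTm| = 3.3°C; the pair is acceptable.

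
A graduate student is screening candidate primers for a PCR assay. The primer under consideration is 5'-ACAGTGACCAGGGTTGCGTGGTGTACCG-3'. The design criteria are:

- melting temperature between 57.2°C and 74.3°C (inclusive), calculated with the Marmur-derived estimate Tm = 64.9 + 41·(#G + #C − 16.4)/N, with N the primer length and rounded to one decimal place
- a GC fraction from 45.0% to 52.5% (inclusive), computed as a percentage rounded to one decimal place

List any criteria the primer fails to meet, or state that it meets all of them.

Fails: GC content.

Base counts: A=5, T=6, G=11, C=6 (length 28).
Tm: Tm = 64.9 + 41·(17 − 16.4)/28 = 65.8°C ✓
GC content: GC 17/28 = 60.7%, outside 45.0–52.5% ✗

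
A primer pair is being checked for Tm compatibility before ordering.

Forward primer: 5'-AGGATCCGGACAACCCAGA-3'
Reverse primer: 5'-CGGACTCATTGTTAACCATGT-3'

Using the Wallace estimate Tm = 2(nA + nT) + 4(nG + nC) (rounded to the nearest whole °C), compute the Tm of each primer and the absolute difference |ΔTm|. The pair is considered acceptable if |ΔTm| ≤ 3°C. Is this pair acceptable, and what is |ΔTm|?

Forward: A=7 T=1 G=5 C=6 → Tm = 2·8 + 4·11 = 60°C.
Reverse: A=5 T=7 G=4 C=5 → Tm = 2·12 + 4·9 = 60°C.
|ΔTm| = |60 − 60| = 0°C, ≤ 3°C.

|ΔTm| = 0°C; the pair is acceptable.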